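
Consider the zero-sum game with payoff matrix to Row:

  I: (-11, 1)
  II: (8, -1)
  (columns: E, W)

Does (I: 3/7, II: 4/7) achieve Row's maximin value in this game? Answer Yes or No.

Yes

Against E this mix gives (3/7)·(-11) + (4/7)·8 = -1/7.
Against W this mix gives (3/7)·1 + (4/7)·(-1) = -1/7.
All of Column's active replies (E, W) yield -1/7, and no column does worse for Row. The mix makes Column indifferent and guarantees -1/7, so it is optimal.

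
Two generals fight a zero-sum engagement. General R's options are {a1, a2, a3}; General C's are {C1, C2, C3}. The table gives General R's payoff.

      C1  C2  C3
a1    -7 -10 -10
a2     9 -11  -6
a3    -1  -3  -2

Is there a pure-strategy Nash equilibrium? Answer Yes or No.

Row minima: a1 → -10, a2 → -11, a3 → -3; maximin = -3.
Column maxima: C1 → 9, C2 → -3, C3 → -2; minimax = -3.
maximin = minimax = -3, so a saddle point exists.

Yes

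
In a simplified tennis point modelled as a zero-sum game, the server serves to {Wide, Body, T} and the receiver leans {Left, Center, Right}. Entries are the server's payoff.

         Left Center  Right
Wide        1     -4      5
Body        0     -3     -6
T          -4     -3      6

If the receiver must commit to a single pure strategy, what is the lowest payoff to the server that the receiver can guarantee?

-3

Column maxima: Left → 1, Center → -3, Right → 6.
The smallest of these is -3.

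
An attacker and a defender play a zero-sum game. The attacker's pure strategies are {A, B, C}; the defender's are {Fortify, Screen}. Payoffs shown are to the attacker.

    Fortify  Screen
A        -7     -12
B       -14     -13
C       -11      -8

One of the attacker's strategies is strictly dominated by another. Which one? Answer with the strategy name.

A gives a strictly higher payoff than B against every column: -7 > -14, -12 > -13.
So B is strictly dominated and the attacker never plays it.

B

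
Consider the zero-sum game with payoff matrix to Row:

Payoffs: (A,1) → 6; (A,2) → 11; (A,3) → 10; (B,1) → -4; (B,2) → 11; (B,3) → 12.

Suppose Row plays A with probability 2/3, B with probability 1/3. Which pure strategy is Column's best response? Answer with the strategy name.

1

If Column plays 1, Row's expected payoff is (2/3)·6 + (1/3)·(-4) = 8/3.
If Column plays 2, Row's expected payoff is (2/3)·11 + (1/3)·11 = 11.
If Column plays 3, Row's expected payoff is (2/3)·10 + (1/3)·12 = 32/3.
Column minimizes Row's payoff; the smallest is 8/3, so the best response is 1.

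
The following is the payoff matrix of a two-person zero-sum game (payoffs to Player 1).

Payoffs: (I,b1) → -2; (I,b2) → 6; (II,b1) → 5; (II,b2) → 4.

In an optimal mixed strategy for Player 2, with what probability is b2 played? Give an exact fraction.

7/9

Row minima: I → -2, II → 4; maximin = 4.
Column maxima: b1 → 5, b2 → 6; minimax = 5.
4 ≠ 5, so there is no saddle point; optimal play is mixed.
Let Player 1 play I with probability p. Expected payoff against b1: (-2)p + 5(1−p) = −7p + 5; against b2: 6p + 4(1−p) = 2p + 4.
Setting these equal: −7p + 5 = 2p + 4 ⇒ −9p = -1 ⇒ p = 1/9, and the value is (-7)·(1/9) + 5 = 38/9.
For Player 2: with q = P(b1), equating I's and II's payoffs gives −8q + 6 = q + 4 ⇒ q = 2/9.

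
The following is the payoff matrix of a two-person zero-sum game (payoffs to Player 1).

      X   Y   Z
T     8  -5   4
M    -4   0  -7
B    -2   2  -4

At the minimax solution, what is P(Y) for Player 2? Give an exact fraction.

8/15

Row minima: T → -5, M → -7, B → -4; maximin = -4.
Column maxima: X → 8, Y → 2, Z → 4; minimax = 2.
-4 ≠ 2, so there is no saddle point; optimal play is mixed.
M is strictly dominated by B, so Player 1 never plays it.
X is strictly dominated by Z (it gives Player 1 strictly more in every row), so Player 2 never plays it.
On the remaining 2×2 (T, B vs Y, Z):
Let Player 1 play T with probability p. Expected payoff against Y: (-5)p + 2(1−p) = −7p + 2; against Z: 4p + (-4)(1−p) = 8p − 4.
Setting these equal: −7p + 2 = 8p − 4 ⇒ −15p = -6 ⇒ p = 2/5, and the value is (-7)·(2/5) + 2 = -4/5.
For Player 2: with q = P(Y), equating T's and B's payoffs gives −9q + 4 = 6q − 4 ⇒ q = 8/15.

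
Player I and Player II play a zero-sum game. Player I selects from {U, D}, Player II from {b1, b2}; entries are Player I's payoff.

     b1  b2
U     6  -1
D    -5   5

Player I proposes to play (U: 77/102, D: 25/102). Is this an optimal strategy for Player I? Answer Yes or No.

No

Against b1 this mix gives (77/102)·6 + (25/102)·(-5) = 337/102.
Against b2 this mix gives (77/102)·(-1) + (25/102)·5 = 8/17.
Player II will play b2, holding Player I to 8/17. Shifting weight toward the row that does better against b2 would raise this floor (the equalizing mix achieves 25/17 against both b2 and b1), so the proposed strategy is not optimal.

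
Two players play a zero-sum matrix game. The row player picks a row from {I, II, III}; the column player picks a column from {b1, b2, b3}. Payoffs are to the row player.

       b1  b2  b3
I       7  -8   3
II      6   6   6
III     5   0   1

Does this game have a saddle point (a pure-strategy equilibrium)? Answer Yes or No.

Row minima: I → -8, II → 6, III → 0; maximin = 6.
Column maxima: b1 → 7, b2 → 6, b3 → 6; minimax = 6.
maximin = minimax = 6, so a saddle point exists.

Yes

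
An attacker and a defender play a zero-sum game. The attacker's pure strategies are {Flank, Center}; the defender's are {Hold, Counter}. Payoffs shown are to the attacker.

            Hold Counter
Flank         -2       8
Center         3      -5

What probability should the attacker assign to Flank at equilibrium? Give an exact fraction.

Row minima: Flank → -2, Center → -5; maximin = -2.
Column maxima: Hold → 3, Counter → 8; minimax = 3.
-2 ≠ 3, so there is no saddle point; optimal play is mixed.
Let the attacker play Flank with probability p. Expected payoff against Hold: (-2)p + 3(1−p) = −5p + 3; against Counter: 8p + (-5)(1−p) = 13p − 5.
Setting these equal: −5p + 3 = 13p − 5 ⇒ −18p = -8 ⇒ p = 4/9, and the value is (-5)·(4/9) + 3 = 7/9.
For the defender: with q = P(Hold), equating Flank's and Center's payoffs gives −10q + 8 = 8q − 5 ⇒ q = 13/18.

4/9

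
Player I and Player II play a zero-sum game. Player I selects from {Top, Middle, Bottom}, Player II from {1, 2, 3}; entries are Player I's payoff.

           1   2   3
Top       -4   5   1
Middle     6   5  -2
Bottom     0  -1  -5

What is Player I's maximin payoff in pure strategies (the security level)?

-2

Row minima: Top → -4, Middle → -2, Bottom → -5.
The best of these is -2.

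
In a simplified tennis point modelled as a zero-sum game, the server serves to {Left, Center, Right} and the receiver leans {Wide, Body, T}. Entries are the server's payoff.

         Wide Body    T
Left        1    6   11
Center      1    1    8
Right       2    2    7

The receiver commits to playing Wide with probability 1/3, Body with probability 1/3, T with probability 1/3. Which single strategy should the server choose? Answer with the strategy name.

Left

Expected payoff of Left: (1/3)·1 + (1/3)·6 + (1/3)·11 = 6.
Expected payoff of Center: (1/3)·1 + (1/3)·1 + (1/3)·8 = 10/3.
Expected payoff of Right: (1/3)·2 + (1/3)·2 + (1/3)·7 = 11/3.
The largest is 6, so the server's best response is Left.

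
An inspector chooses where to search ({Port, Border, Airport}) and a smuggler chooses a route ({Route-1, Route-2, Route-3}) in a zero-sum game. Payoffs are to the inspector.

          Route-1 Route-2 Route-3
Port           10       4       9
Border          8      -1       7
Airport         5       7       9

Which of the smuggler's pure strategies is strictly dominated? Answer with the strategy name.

Route-2 holds the inspector's payoff strictly below Route-3 in every row: 4 < 9, -1 < 7, 7 < 9.
So Route-3 is strictly dominated for the smuggler.

Route-3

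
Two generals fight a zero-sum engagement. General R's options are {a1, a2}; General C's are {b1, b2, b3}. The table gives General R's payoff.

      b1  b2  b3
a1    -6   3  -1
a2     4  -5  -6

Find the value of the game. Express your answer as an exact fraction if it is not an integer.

Row minima: a1 → -6, a2 → -6; maximin = -6.
Column maxima: b1 → 4, b2 → 3, b3 → -1; minimax = -1.
-6 ≠ -1, so there is no saddle point; optimal play is mixed.
b2 is strictly dominated by b3 (it gives General R strictly more in every row), so General C never plays it.
On the remaining 2×2 (a1, a2 vs b1, b3):
Let General R play a1 with probability p. Expected payoff against b1: (-6)p + 4(1−p) = −10p + 4; against b3: (-1)p + (-6)(1−p) = 5p − 6.
Setting these equal: −10p + 4 = 5p − 6 ⇒ −15p = -10 ⇒ p = 2/3, and the value is (-10)·(2/3) + 4 = -8/3.
For General C: with q = P(b1), equating a1's and a2's payoffs gives −5q − 1 = 10q − 6 ⇒ q = 1/3.

-8/3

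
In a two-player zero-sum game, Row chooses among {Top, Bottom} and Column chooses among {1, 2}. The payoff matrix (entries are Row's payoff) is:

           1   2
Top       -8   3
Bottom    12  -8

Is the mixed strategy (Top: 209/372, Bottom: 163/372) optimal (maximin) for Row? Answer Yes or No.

Against 1 this mix gives (209/372)·(-8) + (163/372)·12 = 71/93.
Against 2 this mix gives (209/372)·3 + (163/372)·(-8) = -677/372.
Column will play 2, holding Row to -677/372. Shifting weight toward the row that does better against 2 would raise this floor (the equalizing mix achieves -28/31 against both 2 and 1), so the proposed strategy is not optimal.

No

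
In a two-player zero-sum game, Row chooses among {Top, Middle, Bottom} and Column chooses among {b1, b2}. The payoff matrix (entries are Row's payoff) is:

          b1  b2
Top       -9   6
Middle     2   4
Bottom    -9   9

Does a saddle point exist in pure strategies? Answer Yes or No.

Row minima: Top → -9, Middle → 2, Bottom → -9; maximin = 2.
Column maxima: b1 → 2, b2 → 9; minimax = 2.
maximin = minimax = 2, so a saddle point exists.

Yes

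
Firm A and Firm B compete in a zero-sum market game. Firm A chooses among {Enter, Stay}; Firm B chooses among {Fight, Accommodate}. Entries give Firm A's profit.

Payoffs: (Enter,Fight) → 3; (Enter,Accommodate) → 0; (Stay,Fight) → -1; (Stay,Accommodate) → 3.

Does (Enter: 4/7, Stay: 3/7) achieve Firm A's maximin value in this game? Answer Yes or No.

Against Fight this mix gives (4/7)·3 + (3/7)·(-1) = 9/7.
Against Accommodate this mix gives (4/7)·0 + (3/7)·3 = 9/7.
All of Firm B's active replies (Fight, Accommodate) yield 9/7, and no column does worse for Firm A. The mix makes Firm B indifferent and guarantees 9/7, so it is optimal.

Yes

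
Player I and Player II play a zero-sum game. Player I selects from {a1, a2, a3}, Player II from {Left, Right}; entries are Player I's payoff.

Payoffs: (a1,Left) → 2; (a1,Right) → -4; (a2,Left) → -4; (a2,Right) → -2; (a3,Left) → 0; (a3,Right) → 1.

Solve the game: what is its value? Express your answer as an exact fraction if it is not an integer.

Row minima: a1 → -4, a2 → -4, a3 → 0; maximin = 0.
Column maxima: Left → 2, Right → 1; minimax = 1.
0 ≠ 1, so there is no saddle point; optimal play is mixed.
a2 is strictly dominated by a3, so Player I never plays it.
On the remaining 2×2 (a1, a3 vs Left, Right):
Let Player I play a1 with probability p. Expected payoff against Left: 2p + 0(1−p) = 2p; against Right: (-4)p + 1(1−p) = −5p + 1.
Setting these equal: 2p = −5p + 1 ⇒ 7p = 1 ⇒ p = 1/7, and the value is (2)·(1/7) = 2/7.
For Player II: with q = P(Left), equating a1's and a3's payoffs gives 6q − 4 = −q + 1 ⇒ q = 5/7.

2/7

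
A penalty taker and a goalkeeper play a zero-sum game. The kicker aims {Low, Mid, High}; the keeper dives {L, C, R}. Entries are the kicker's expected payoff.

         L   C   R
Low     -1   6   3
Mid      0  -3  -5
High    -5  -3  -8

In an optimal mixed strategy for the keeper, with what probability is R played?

1/9

Row minima: Low → -1, Mid → -5, High → -8; maximin = -1.
Column maxima: L → 0, C → 6, R → 3; minimax = 0.
-1 ≠ 0, so there is no saddle point; optimal play is mixed.
High is strictly dominated by Low, so the kicker never plays it.
C is strictly dominated by R (it gives the kicker strictly more in every row), so the keeper never plays it.
On the remaining 2×2 (Low, Mid vs L, R):
Let the kicker play Low with probability p. Expected payoff against L: (-1)p + 0(1−p) = −p; against R: 3p + (-5)(1−p) = 8p − 5.
Setting these equal: −p = 8p − 5 ⇒ −9p = -5 ⇒ p = 5/9, and the value is (-1)·(5/9) = -5/9.
For the keeper: with q = P(L), equating Low's and Mid's payoffs gives −4q + 3 = 5q − 5 ⇒ q = 8/9.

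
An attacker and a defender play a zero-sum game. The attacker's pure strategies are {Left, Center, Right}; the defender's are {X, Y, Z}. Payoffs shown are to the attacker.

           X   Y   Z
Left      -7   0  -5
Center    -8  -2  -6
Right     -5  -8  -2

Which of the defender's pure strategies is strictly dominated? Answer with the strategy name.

X holds the attacker's payoff strictly below Z in every row: -7 < -5, -8 < -6, -5 < -2.
So Z is strictly dominated for the defender.

Z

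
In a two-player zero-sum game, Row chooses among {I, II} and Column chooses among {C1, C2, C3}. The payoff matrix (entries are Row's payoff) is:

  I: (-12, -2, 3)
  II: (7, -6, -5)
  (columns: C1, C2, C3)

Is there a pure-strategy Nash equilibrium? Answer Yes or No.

Row minima: I → -12, II → -6; maximin = -6.
Column maxima: C1 → 7, C2 → -2, C3 → 3; minimax = -2.
-6 ≠ -2, so no pure-strategy equilibrium exists.

No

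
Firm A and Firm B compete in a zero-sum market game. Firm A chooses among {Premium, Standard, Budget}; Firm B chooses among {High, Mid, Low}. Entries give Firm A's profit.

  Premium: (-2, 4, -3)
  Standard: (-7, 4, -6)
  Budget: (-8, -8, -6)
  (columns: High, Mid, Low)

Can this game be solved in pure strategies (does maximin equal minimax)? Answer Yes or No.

Row minima: Premium → -3, Standard → -7, Budget → -8; maximin = -3.
Column maxima: High → -2, Mid → 4, Low → -3; minimax = -3.
maximin = minimax = -3, so a saddle point exists.

Yes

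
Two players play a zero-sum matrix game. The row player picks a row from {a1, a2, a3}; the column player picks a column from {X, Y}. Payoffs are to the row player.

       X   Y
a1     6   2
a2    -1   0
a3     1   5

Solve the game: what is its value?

7/2

Row minima: a1 → 2, a2 → -1, a3 → 1; maximin = 2.
Column maxima: X → 6, Y → 5; minimax = 5.
2 ≠ 5, so there is no saddle point; optimal play is mixed.
a2 is strictly dominated by a1, so the row player never plays it.
On the remaining 2×2 (a1, a3 vs X, Y):
Let the row player play a1 with probability p. Expected payoff against X: 6p + 1(1−p) = 5p + 1; against Y: 2p + 5(1−p) = −3p + 5.
Setting these equal: 5p + 1 = −3p + 5 ⇒ 8p = 4 ⇒ p = 1/2, and the value is (5)·(1/2) + 1 = 7/2.
For the column player: with q = P(X), equating a1's and a3's payoffs gives 4q + 2 = −4q + 5 ⇒ q = 3/8.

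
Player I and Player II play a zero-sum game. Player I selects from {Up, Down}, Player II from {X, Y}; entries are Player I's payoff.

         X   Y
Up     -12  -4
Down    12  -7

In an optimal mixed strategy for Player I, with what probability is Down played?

8/27

Row minima: Up → -12, Down → -7; maximin = -7.
Column maxima: X → 12, Y → -4; minimax = -4.
-7 ≠ -4, so there is no saddle point; optimal play is mixed.
Let Player I play Up with probability p. Expected payoff against X: (-12)p + 12(1−p) = −24p + 12; against Y: (-4)p + (-7)(1−p) = 3p − 7.
Setting these equal: −24p + 12 = 3p − 7 ⇒ −27p = -19 ⇒ p = 19/27, and the value is (-24)·(19/27) + 12 = -44/9.
For Player II: with q = P(X), equating Up's and Down's payoffs gives −8q − 4 = 19q − 7 ⇒ q = 1/9.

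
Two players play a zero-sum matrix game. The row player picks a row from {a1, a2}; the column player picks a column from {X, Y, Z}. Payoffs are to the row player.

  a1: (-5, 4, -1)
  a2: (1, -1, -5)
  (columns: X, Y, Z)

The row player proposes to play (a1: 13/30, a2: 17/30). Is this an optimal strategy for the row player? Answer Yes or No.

No

Against X this mix gives (13/30)·(-5) + (17/30)·1 = -8/5.
Against Y this mix gives (13/30)·4 + (17/30)·(-1) = 7/6.
Against Z this mix gives (13/30)·(-1) + (17/30)·(-5) = -49/15.
The column player will play Z, holding the row player to -49/15. Shifting weight toward the row that does better against Z would raise this floor (the equalizing mix achieves -13/5 against both Z and X), so the proposed strategy is not optimal.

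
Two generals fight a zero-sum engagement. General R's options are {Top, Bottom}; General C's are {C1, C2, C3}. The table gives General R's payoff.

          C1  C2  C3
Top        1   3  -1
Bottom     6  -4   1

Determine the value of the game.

-1/9

Row minima: Top → -1, Bottom → -4; maximin = -1.
Column maxima: C1 → 6, C2 → 3, C3 → 1; minimax = 1.
-1 ≠ 1, so there is no saddle point; optimal play is mixed.
C1 is strictly dominated by C3 (it gives General R strictly more in every row), so General C never plays it.
On the remaining 2×2 (Top, Bottom vs C2, C3):
Let General R play Top with probability p. Expected payoff against C2: 3p + (-4)(1−p) = 7p − 4; against C3: (-1)p + 1(1−p) = −2p + 1.
Setting these equal: 7p − 4 = −2p + 1 ⇒ 9p = 5 ⇒ p = 5/9, and the value is (7)·(5/9) − 4 = -1/9.
For General C: with q = P(C2), equating Top's and Bottom's payoffs gives 4q − 1 = −5q + 1 ⇒ q = 2/9.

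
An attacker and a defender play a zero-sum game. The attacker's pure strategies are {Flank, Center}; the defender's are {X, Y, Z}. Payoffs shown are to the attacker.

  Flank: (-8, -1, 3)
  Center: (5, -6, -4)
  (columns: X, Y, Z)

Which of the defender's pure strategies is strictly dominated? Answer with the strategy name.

Z

Y holds the attacker's payoff strictly below Z in every row: -1 < 3, -6 < -4.
So Z is strictly dominated for the defender.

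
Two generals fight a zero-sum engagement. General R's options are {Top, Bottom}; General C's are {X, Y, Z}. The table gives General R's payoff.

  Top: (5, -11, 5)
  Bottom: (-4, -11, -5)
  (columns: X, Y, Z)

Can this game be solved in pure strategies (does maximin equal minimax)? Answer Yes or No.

Row minima: Top → -11, Bottom → -11; maximin = -11.
Column maxima: X → 5, Y → -11, Z → 5; minimax = -11.
maximin = minimax = -11, so a saddle point exists.

Yes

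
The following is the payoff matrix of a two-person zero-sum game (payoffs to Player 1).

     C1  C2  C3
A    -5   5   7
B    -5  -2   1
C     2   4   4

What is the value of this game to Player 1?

Row minima: A → -5, B → -5, C → 2; maximin = 2.
Column maxima: C1 → 2, C2 → 5, C3 → 7; minimax = 2.
Since maximin = minimax = 2, there is a saddle point and the value is 2.

2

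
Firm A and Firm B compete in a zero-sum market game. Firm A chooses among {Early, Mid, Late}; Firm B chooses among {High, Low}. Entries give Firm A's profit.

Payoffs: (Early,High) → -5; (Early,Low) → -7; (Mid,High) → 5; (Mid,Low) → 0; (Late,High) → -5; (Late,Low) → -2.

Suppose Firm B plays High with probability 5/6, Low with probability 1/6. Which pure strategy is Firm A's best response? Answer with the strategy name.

Mid

Expected payoff of Early: (5/6)·(-5) + (1/6)·(-7) = -16/3.
Expected payoff of Mid: (5/6)·5 + (1/6)·0 = 25/6.
Expected payoff of Late: (5/6)·(-5) + (1/6)·(-2) = -9/2.
The largest is 25/6, so Firm A's best response is Mid.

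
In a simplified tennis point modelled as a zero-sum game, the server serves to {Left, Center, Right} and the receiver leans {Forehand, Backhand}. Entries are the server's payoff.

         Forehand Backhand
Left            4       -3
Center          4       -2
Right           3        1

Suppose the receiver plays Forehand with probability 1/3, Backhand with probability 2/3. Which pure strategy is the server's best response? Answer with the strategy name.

Right

Expected payoff of Left: (1/3)·4 + (2/3)·(-3) = -2/3.
Expected payoff of Center: (1/3)·4 + (2/3)·(-2) = 0.
Expected payoff of Right: (1/3)·3 + (2/3)·1 = 5/3.
The largest is 5/3, so the server's best response is Right.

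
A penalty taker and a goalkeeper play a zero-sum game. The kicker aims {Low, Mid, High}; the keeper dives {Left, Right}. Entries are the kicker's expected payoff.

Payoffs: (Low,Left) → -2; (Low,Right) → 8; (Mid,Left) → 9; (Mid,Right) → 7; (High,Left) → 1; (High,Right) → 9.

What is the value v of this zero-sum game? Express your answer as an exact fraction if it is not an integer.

37/5

Row minima: Low → -2, Mid → 7, High → 1; maximin = 7.
Column maxima: Left → 9, Right → 9; minimax = 9.
7 ≠ 9, so there is no saddle point; optimal play is mixed.
Low is strictly dominated by High, so the kicker never plays it.
On the remaining 2×2 (Mid, High vs Left, Right):
Let the kicker play Mid with probability p. Expected payoff against Left: 9p + 1(1−p) = 8p + 1; against Right: 7p + 9(1−p) = −2p + 9.
Setting these equal: 8p + 1 = −2p + 9 ⇒ 10p = 8 ⇒ p = 4/5, and the value is (8)·(4/5) + 1 = 37/5.
For the keeper: with q = P(Left), equating Mid's and High's payoffs gives 2q + 7 = −8q + 9 ⇒ q = 1/5.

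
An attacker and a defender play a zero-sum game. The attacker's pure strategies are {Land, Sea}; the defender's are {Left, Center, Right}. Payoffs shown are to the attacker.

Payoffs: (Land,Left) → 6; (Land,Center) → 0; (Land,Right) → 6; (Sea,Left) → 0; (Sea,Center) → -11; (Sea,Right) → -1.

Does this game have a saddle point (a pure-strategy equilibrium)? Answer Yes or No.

Yes

Row minima: Land → 0, Sea → -11; maximin = 0.
Column maxima: Left → 6, Center → 0, Right → 6; minimax = 0.
maximin = minimax = 0, so a saddle point exists.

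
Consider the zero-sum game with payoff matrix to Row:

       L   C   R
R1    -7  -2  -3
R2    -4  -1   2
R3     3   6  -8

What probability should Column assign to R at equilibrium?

7/17

Row minima: R1 → -7, R2 → -4, R3 → -8; maximin = -4.
Column maxima: L → 3, C → 6, R → 2; minimax = 2.
-4 ≠ 2, so there is no saddle point; optimal play is mixed.
R1 is strictly dominated by R2, so Row never plays it.
C is strictly dominated by L (it gives Row strictly more in every row), so Column never plays it.
On the remaining 2×2 (R2, R3 vs L, R):
Let Row play R2 with probability p. Expected payoff against L: (-4)p + 3(1−p) = −7p + 3; against R: 2p + (-8)(1−p) = 10p − 8.
Setting these equal: −7p + 3 = 10p − 8 ⇒ −17p = -11 ⇒ p = 11/17, and the value is (-7)·(11/17) + 3 = -26/17.
For Column: with q = P(L), equating R2's and R3's payoffs gives −6q + 2 = 11q − 8 ⇒ q = 10/17.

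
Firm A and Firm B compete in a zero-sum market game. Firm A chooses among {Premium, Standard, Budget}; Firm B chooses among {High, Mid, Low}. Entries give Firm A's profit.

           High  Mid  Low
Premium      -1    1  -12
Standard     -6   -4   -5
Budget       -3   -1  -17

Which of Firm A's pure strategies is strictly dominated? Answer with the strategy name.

Premium gives a strictly higher payoff than Budget against every column: -1 > -3, 1 > -1, -12 > -17.
So Budget is strictly dominated and Firm A never plays it.

Budget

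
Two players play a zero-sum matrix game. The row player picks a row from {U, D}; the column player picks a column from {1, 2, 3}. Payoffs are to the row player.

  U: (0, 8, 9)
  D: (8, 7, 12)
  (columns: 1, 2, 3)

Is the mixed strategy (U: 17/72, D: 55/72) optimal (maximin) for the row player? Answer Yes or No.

Against 1 this mix gives (17/72)·0 + (55/72)·8 = 55/9.
Against 2 this mix gives (17/72)·8 + (55/72)·7 = 521/72.
Against 3 this mix gives (17/72)·9 + (55/72)·12 = 271/24.
The column player will play 1, holding the row player to 55/9. Shifting weight toward the row that does better against 1 would raise this floor (the equalizing mix achieves 64/9 against both 1 and 2), so the proposed strategy is not optimal.

No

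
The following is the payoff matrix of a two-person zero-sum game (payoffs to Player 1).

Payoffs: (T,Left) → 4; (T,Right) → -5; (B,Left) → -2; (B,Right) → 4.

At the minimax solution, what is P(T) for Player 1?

2/5

Row minima: T → -5, B → -2; maximin = -2.
Column maxima: Left → 4, Right → 4; minimax = 4.
-2 ≠ 4, so there is no saddle point; optimal play is mixed.
Let Player 1 play T with probability p. Expected payoff against Left: 4p + (-2)(1−p) = 6p − 2; against Right: (-5)p + 4(1−p) = −9p + 4.
Setting these equal: 6p − 2 = −9p + 4 ⇒ 15p = 6 ⇒ p = 2/5, and the value is (6)·(2/5) − 2 = 2/5.
For Player 2: with q = P(Left), equating T's and B's payoffs gives 9q − 5 = −6q + 4 ⇒ q = 3/5.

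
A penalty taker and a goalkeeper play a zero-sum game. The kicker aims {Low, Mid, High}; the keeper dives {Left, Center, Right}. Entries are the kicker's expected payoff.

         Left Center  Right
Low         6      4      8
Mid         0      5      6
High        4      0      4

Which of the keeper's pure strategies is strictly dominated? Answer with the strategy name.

Right

Center holds the kicker's payoff strictly below Right in every row: 4 < 8, 5 < 6, 0 < 4.
So Right is strictly dominated for the keeper.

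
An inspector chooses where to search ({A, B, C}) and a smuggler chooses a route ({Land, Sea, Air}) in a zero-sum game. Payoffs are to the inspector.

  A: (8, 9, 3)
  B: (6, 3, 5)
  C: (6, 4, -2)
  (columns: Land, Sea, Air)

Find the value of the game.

Row minima: A → 3, B → 3, C → -2; maximin = 3.
Column maxima: Land → 8, Sea → 9, Air → 5; minimax = 5.
3 ≠ 5, so there is no saddle point; optimal play is mixed.
C is strictly dominated by A, so the inspector never plays it.
Land is strictly dominated by Air (it gives the inspector strictly more in every row), so the smuggler never plays it.
On the remaining 2×2 (A, B vs Sea, Air):
Let the inspector play A with probability p. Expected payoff against Sea: 9p + 3(1−p) = 6p + 3; against Air: 3p + 5(1−p) = −2p + 5.
Setting these equal: 6p + 3 = −2p + 5 ⇒ 8p = 2 ⇒ p = 1/4, and the value is (6)·(1/4) + 3 = 9/2.
For the smuggler: with q = P(Sea), equating A's and B's payoffs gives 6q + 3 = −2q + 5 ⇒ q = 1/4.

9/2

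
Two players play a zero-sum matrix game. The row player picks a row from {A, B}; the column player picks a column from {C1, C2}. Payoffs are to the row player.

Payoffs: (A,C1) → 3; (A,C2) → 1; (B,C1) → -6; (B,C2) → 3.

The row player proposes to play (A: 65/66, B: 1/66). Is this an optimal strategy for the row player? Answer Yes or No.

Against C1 this mix gives (65/66)·3 + (1/66)·(-6) = 63/22.
Against C2 this mix gives (65/66)·1 + (1/66)·3 = 34/33.
The column player will play C2, holding the row player to 34/33. Shifting weight toward the row that does better against C2 would raise this floor (the equalizing mix achieves 15/11 against both C2 and C1), so the proposed strategy is not optimal.

No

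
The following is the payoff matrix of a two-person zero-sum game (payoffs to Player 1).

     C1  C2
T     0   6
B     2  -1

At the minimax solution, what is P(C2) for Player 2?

2/9

Row minima: T → 0, B → -1; maximin = 0.
Column maxima: C1 → 2, C2 → 6; minimax = 2.
0 ≠ 2, so there is no saddle point; optimal play is mixed.
Let Player 1 play T with probability p. Expected payoff against C1: 0p + 2(1−p) = −2p + 2; against C2: 6p + (-1)(1−p) = 7p − 1.
Setting these equal: −2p + 2 = 7p − 1 ⇒ −9p = -3 ⇒ p = 1/3, and the value is (-2)·(1/3) + 2 = 4/3.
For Player 2: with q = P(C1), equating T's and B's payoffs gives −6q + 6 = 3q − 1 ⇒ q = 7/9.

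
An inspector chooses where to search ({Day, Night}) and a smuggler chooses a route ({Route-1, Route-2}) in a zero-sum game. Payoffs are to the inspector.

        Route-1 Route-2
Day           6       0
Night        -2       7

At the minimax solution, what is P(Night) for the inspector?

Row minima: Day → 0, Night → -2; maximin = 0.
Column maxima: Route-1 → 6, Route-2 → 7; minimax = 6.
0 ≠ 6, so there is no saddle point; optimal play is mixed.
Let the inspector play Day with probability p. Expected payoff against Route-1: 6p + (-2)(1−p) = 8p − 2; against Route-2: 0p + 7(1−p) = −7p + 7.
Setting these equal: 8p − 2 = −7p + 7 ⇒ 15p = 9 ⇒ p = 3/5, and the value is (8)·(3/5) − 2 = 14/5.
For the smuggler: with q = P(Route-1), equating Day's and Night's payoffs gives 6q = −9q + 7 ⇒ q = 7/15.

2/5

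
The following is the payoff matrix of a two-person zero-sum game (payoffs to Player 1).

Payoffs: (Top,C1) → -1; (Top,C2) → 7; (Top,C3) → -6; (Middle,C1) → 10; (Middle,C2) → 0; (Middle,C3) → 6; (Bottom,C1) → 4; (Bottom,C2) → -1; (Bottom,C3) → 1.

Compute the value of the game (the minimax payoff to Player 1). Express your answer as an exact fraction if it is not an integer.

Row minima: Top → -6, Middle → 0, Bottom → -1; maximin = 0.
Column maxima: C1 → 10, C2 → 7, C3 → 6; minimax = 6.
0 ≠ 6, so there is no saddle point; optimal play is mixed.
Bottom is strictly dominated by Middle, so Player 1 never plays it.
C1 is strictly dominated by C3 (it gives Player 1 strictly more in every row), so Player 2 never plays it.
On the remaining 2×2 (Top, Middle vs C2, C3):
Let Player 1 play Top with probability p. Expected payoff against C2: 7p + 0(1−p) = 7p; against C3: (-6)p + 6(1−p) = −12p + 6.
Setting these equal: 7p = −12p + 6 ⇒ 19p = 6 ⇒ p = 6/19, and the value is (7)·(6/19) = 42/19.
For Player 2: with q = P(C2), equating Top's and Middle's payoffs gives 13q − 6 = −6q + 6 ⇒ q = 12/19.

42/19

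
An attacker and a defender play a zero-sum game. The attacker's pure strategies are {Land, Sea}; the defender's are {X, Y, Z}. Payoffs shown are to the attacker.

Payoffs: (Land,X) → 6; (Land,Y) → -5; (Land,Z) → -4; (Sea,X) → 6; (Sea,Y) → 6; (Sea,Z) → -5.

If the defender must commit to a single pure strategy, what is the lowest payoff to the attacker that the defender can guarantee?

Column maxima: X → 6, Y → 6, Z → -4.
The smallest of these is -4.

-4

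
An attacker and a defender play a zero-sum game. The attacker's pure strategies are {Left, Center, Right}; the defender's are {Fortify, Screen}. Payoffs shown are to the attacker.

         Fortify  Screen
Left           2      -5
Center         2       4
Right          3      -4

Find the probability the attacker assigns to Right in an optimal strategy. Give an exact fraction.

2/9

Row minima: Left → -5, Center → 2, Right → -4; maximin = 2.
Column maxima: Fortify → 3, Screen → 4; minimax = 3.
2 ≠ 3, so there is no saddle point; optimal play is mixed.
Left is strictly dominated by Right, so the attacker never plays it.
On the remaining 2×2 (Center, Right vs Fortify, Screen):
Let the attacker play Center with probability p. Expected payoff against Fortify: 2p + 3(1−p) = −p + 3; against Screen: 4p + (-4)(1−p) = 8p − 4.
Setting these equal: −p + 3 = 8p − 4 ⇒ −9p = -7 ⇒ p = 7/9, and the value is (-1)·(7/9) + 3 = 20/9.
For the defender: with q = P(Fortify), equating Center's and Right's payoffs gives −2q + 4 = 7q − 4 ⇒ q = 8/9.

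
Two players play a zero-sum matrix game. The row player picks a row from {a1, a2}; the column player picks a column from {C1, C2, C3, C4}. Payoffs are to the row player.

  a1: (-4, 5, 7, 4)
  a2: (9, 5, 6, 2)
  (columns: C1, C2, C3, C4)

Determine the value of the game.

Row minima: a1 → -4, a2 → 2; maximin = 2.
Column maxima: C1 → 9, C2 → 5, C3 → 7, C4 → 4; minimax = 4.
2 ≠ 4, so there is no saddle point; optimal play is mixed.
C2 is strictly dominated by C4 (it gives the row player strictly more in every row), so the column player never plays it.
C3 is strictly dominated by C4 (it gives the row player strictly more in every row), so the column player never plays it.
On the remaining 2×2 (a1, a2 vs C1, C4):
Let the row player play a1 with probability p. Expected payoff against C1: (-4)p + 9(1−p) = −13p + 9; against C4: 4p + 2(1−p) = 2p + 2.
Setting these equal: −13p + 9 = 2p + 2 ⇒ −15p = -7 ⇒ p = 7/15, and the value is (-13)·(7/15) + 9 = 44/15.
For the column player: with q = P(C1), equating a1's and a2's payoffs gives −8q + 4 = 7q + 2 ⇒ q = 2/15.

44/15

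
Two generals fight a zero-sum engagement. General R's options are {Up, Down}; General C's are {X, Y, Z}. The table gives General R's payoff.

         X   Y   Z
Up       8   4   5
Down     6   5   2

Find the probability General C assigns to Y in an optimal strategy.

3/4

Row minima: Up → 4, Down → 2; maximin = 4.
Column maxima: X → 8, Y → 5, Z → 5; minimax = 5.
4 ≠ 5, so there is no saddle point; optimal play is mixed.
X is strictly dominated by Y (it gives General R strictly more in every row), so General C never plays it.
On the remaining 2×2 (Up, Down vs Y, Z):
Let General R play Up with probability p. Expected payoff against Y: 4p + 5(1−p) = −p + 5; against Z: 5p + 2(1−p) = 3p + 2.
Setting these equal: −p + 5 = 3p + 2 ⇒ −4p = -3 ⇒ p = 3/4, and the value is (-1)·(3/4) + 5 = 17/4.
For General C: with q = P(Y), equating Up's and Down's payoffs gives −q + 5 = 3q + 2 ⇒ q = 3/4.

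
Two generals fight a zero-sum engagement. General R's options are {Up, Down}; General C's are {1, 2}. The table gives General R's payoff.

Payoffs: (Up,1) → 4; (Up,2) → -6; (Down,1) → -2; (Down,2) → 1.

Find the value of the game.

-8/13

Row minima: Up → -6, Down → -2; maximin = -2.
Column maxima: 1 → 4, 2 → 1; minimax = 1.
-2 ≠ 1, so there is no saddle point; optimal play is mixed.
Let General R play Up with probability p. Expected payoff against 1: 4p + (-2)(1−p) = 6p − 2; against 2: (-6)p + 1(1−p) = −7p + 1.
Setting these equal: 6p − 2 = −7p + 1 ⇒ 13p = 3 ⇒ p = 3/13, and the value is (6)·(3/13) − 2 = -8/13.
For General C: with q = P(1), equating Up's and Down's payoffs gives 10q − 6 = −3q + 1 ⇒ q = 7/13.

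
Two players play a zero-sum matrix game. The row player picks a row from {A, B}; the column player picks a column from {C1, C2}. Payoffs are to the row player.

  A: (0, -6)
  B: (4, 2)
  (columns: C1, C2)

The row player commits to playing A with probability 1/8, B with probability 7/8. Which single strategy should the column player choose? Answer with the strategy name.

If the column player plays C1, the row player's expected payoff is (1/8)·0 + (7/8)·4 = 7/2.
If the column player plays C2, the row player's expected payoff is (1/8)·(-6) + (7/8)·2 = 1.
The column player minimizes the row player's payoff; the smallest is 1, so the best response is C2.

C2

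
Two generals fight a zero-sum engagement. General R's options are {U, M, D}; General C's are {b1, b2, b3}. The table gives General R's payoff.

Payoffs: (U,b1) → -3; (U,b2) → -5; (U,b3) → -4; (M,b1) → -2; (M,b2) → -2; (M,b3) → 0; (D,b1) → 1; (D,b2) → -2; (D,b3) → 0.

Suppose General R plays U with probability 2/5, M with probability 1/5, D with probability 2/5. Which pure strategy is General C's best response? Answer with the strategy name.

b2

If General C plays b1, General R's expected payoff is (2/5)·(-3) + (1/5)·(-2) + (2/5)·1 = -6/5.
If General C plays b2, General R's expected payoff is (2/5)·(-5) + (1/5)·(-2) + (2/5)·(-2) = -16/5.
If General C plays b3, General R's expected payoff is (2/5)·(-4) + (1/5)·0 + (2/5)·0 = -8/5.
General C minimizes General R's payoff; the smallest is -16/5, so the best response is b2.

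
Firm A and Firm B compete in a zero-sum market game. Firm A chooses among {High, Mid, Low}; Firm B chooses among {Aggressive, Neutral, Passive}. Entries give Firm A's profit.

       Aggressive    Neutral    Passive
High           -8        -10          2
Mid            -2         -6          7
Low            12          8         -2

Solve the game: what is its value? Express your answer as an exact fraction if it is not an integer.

44/23

Row minima: High → -10, Mid → -6, Low → -2; maximin = -2.
Column maxima: Aggressive → 12, Neutral → 8, Passive → 7; minimax = 7.
-2 ≠ 7, so there is no saddle point; optimal play is mixed.
High is strictly dominated by Mid, so Firm A never plays it.
Aggressive is strictly dominated by Neutral (it gives Firm A strictly more in every row), so Firm B never plays it.
On the remaining 2×2 (Mid, Low vs Neutral, Passive):
Let Firm A play Mid with probability p. Expected payoff against Neutral: (-6)p + 8(1−p) = −14p + 8; against Passive: 7p + (-2)(1−p) = 9p − 2.
Setting these equal: −14p + 8 = 9p − 2 ⇒ −23p = -10 ⇒ p = 10/23, and the value is (-14)·(10/23) + 8 = 44/23.
For Firm B: with q = P(Neutral), equating Mid's and Low's payoffs gives −13q + 7 = 10q − 2 ⇒ q = 9/23.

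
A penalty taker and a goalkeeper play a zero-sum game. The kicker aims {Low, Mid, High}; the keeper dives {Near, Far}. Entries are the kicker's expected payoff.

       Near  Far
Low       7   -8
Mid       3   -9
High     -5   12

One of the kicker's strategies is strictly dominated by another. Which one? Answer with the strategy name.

Mid

Low gives a strictly higher payoff than Mid against every column: 7 > 3, -8 > -9.
So Mid is strictly dominated and the kicker never plays it.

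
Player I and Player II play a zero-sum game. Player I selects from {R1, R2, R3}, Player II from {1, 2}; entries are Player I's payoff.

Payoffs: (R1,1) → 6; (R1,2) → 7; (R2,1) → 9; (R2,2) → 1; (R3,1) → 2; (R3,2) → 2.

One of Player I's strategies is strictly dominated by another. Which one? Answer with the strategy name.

R1 gives a strictly higher payoff than R3 against every column: 6 > 2, 7 > 2.
So R3 is strictly dominated and Player I never plays it.

R3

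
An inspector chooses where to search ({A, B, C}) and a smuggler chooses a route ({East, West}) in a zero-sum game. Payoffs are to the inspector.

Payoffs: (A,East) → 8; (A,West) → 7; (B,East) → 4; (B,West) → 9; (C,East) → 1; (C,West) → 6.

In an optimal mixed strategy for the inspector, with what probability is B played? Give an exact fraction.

1/6

Row minima: A → 7, B → 4, C → 1; maximin = 7.
Column maxima: East → 8, West → 9; minimax = 8.
7 ≠ 8, so there is no saddle point; optimal play is mixed.
C is strictly dominated by A, so the inspector never plays it.
On the remaining 2×2 (A, B vs East, West):
Let the inspector play A with probability p. Expected payoff against East: 8p + 4(1−p) = 4p + 4; against West: 7p + 9(1−p) = −2p + 9.
Setting these equal: 4p + 4 = −2p + 9 ⇒ 6p = 5 ⇒ p = 5/6, and the value is (4)·(5/6) + 4 = 22/3.
For the smuggler: with q = P(East), equating A's and B's payoffs gives q + 7 = −5q + 9 ⇒ q = 1/3.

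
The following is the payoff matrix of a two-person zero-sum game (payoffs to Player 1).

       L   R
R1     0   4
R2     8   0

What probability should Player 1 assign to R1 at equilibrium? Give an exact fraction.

2/3

Row minima: R1 → 0, R2 → 0; maximin = 0.
Column maxima: L → 8, R → 4; minimax = 4.
0 ≠ 4, so there is no saddle point; optimal play is mixed.
Let Player 1 play R1 with probability p. Expected payoff against L: 0p + 8(1−p) = −8p + 8; against R: 4p + 0(1−p) = 4p.
Setting these equal: −8p + 8 = 4p ⇒ −12p = -8 ⇒ p = 2/3, and the value is (-8)·(2/3) + 8 = 8/3.
For Player 2: with q = P(L), equating R1's and R2's payoffs gives −4q + 4 = 8q ⇒ q = 1/3.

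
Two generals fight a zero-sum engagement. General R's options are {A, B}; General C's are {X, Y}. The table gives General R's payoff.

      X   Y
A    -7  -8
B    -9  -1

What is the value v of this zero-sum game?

-65/9

Row minima: A → -8, B → -9; maximin = -8.
Column maxima: X → -7, Y → -1; minimax = -7.
-8 ≠ -7, so there is no saddle point; optimal play is mixed.
Let General R play A with probability p. Expected payoff against X: (-7)p + (-9)(1−p) = 2p − 9; against Y: (-8)p + (-1)(1−p) = −7p − 1.
Setting these equal: 2p − 9 = −7p − 1 ⇒ 9p = 8 ⇒ p = 8/9, and the value is (2)·(8/9) − 9 = -65/9.
For General C: with q = P(X), equating A's and B's payoffs gives q − 8 = −8q − 1 ⇒ q = 7/9.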